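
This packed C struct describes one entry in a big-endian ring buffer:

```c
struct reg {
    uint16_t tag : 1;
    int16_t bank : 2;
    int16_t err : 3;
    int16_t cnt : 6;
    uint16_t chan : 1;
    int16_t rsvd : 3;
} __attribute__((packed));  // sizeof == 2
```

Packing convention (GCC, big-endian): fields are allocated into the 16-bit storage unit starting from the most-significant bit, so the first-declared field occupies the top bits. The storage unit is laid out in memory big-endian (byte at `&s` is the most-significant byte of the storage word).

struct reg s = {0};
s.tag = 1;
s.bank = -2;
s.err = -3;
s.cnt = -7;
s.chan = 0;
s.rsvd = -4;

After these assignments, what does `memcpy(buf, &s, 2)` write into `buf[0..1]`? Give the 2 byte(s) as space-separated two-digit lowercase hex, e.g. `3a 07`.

d7 94

tag:1 = 1 → 0x1 << 15 → word 0x8000
bank:2 = -2 → 0x2 << 13 → word 0xc000
err:3 = -3 → 0x5 << 10 → word 0xd400
cnt:6 = -7 → 0x39 << 4 → word 0xd790
chan:1 = 0 → 0x0 << 3 → word 0xd790
rsvd:3 = -4 → 0x4 << 0 → word 0xd794
word = 0xd794 → big-endian bytes:
  [0]=0xd7  [1]=0x94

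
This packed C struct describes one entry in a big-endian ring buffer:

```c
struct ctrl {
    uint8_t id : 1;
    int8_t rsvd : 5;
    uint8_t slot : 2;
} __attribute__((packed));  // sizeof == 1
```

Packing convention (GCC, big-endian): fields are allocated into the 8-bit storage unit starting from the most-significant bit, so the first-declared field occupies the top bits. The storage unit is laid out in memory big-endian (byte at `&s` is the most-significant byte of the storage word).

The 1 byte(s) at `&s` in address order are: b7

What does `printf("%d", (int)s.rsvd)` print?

13

[0]=0xb7 (big-endian) → word 0xb7
id:1 @ bit 7 → (0xb7>>7)&0x1 = 0x1
rsvd:5 @ bit 2 → (0xb7>>2)&0x1f = 0xd  ←
slot:2 @ bit 0 → (0xb7>>0)&0x3 = 0x3
rsvd signed 5b, MSB=0: value = 13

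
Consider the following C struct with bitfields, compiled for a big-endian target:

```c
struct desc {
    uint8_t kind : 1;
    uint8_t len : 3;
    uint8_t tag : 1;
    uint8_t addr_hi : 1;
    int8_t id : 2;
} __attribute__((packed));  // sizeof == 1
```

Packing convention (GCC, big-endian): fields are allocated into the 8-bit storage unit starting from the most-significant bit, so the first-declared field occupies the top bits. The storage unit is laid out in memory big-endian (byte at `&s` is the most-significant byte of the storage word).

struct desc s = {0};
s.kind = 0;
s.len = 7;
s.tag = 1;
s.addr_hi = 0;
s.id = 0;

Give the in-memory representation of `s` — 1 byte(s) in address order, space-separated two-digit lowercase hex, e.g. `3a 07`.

78

kind:1 = 0 → 0x0 << 7 → word 0x00
len:3 = 7 → 0x7 << 4 → word 0x70
tag:1 = 1 → 0x1 << 3 → word 0x78
addr_hi:1 = 0 → 0x0 << 2 → word 0x78
id:2 = 0 → 0x0 << 0 → word 0x78
word = 0x78 → big-endian bytes:
  [0]=0x78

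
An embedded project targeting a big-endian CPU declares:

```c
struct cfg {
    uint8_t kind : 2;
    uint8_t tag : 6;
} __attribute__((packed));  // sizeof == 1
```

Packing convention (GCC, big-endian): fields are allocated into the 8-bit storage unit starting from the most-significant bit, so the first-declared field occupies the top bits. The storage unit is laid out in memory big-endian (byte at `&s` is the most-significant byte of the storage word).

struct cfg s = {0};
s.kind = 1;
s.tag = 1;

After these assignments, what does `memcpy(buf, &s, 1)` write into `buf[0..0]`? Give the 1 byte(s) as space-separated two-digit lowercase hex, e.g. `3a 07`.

41

kind (2b) val=1 bits=0x1 at bit 6: 0x40
tag (6b) val=1 bits=0x1 at bit 0: 0x41
word = 0x41 → big-endian bytes:
  [0]=0x41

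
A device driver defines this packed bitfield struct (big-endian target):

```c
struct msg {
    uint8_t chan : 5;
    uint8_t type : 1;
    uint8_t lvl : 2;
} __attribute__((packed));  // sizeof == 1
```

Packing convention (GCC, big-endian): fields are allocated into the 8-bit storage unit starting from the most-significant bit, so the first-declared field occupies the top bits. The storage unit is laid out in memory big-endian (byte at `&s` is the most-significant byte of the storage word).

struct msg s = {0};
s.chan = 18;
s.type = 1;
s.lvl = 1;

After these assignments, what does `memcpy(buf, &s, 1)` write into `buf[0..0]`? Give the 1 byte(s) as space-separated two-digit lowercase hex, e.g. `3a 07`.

chan (5b) val=18 bits=0x12 at bit 3: 0x90
type (1b) val=1 bits=0x1 at bit 2: 0x94
lvl (2b) val=1 bits=0x1 at bit 0: 0x95
word = 0x95 → big-endian bytes:
  [0]=0x95

95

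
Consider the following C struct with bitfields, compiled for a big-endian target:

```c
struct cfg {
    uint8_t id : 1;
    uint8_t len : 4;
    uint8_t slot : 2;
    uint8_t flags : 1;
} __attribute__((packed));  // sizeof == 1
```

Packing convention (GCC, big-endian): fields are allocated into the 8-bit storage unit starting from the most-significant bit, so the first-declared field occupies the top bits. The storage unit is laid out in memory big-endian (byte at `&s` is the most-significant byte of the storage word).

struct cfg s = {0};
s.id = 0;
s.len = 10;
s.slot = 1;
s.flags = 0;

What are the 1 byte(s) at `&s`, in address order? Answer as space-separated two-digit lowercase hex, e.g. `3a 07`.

id:1 = 0 → 0x0 << 7 → word 0x00
len:4 = 10 → 0xa << 3 → word 0x50
slot:2 = 1 → 0x1 << 1 → word 0x52
flags:1 = 0 → 0x0 << 0 → word 0x52
word = 0x52 → big-endian bytes:
  [0]=0x52

52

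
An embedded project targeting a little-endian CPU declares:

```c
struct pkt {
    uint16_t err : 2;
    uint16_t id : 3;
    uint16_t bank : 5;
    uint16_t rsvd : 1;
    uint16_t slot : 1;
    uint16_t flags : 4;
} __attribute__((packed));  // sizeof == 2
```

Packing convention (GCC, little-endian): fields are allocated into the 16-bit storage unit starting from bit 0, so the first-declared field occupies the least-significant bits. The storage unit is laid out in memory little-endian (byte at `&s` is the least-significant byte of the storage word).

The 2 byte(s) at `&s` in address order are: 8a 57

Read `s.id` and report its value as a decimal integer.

[0]=0x8a [1]=0x57 (little-endian) → word 0x578a
err [0+:2] = (word>>0) & 0x3 = 2
id [2+:3] = (word>>2) & 0x7 = 2  ←
bank [5+:5] = (word>>5) & 0x1f = 28
rsvd [10+:1] = (word>>10) & 0x1 = 1
slot [11+:1] = (word>>11) & 0x1 = 0
flags [12+:4] = (word>>12) & 0xf = 5

2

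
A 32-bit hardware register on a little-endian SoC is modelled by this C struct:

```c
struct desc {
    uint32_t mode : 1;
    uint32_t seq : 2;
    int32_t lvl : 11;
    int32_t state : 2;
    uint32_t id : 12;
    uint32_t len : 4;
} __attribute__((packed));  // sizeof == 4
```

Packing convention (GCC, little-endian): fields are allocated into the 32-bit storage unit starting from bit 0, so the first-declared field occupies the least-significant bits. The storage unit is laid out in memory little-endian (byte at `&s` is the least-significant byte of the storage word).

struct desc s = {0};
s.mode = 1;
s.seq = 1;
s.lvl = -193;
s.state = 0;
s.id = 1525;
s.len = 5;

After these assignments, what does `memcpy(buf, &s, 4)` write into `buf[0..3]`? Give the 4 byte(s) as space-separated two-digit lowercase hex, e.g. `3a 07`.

mode:1 = 1 → 0x1 << 0 → word 0x00000001
seq:2 = 1 → 0x1 << 1 → word 0x00000003
lvl:11 = -193 → 0x73f << 3 → word 0x000039fb
state:2 = 0 → 0x0 << 14 → word 0x000039fb
id:12 = 1525 → 0x5f5 << 16 → word 0x05f539fb
len:4 = 5 → 0x5 << 28 → word 0x55f539fb
word = 0x55f539fb → little-endian bytes:
  [0]=0xfb  [1]=0x39  [2]=0xf5  [3]=0x55

fb 39 f5 55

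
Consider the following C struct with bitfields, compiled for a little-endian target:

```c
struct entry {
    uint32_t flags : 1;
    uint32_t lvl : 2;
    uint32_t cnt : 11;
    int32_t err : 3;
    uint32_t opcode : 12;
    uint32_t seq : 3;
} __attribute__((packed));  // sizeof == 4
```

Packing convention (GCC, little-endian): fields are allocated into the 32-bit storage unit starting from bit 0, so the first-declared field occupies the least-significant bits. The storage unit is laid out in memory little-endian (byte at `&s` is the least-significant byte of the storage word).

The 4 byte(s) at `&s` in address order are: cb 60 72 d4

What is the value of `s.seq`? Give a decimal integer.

6

[0]=0xcb [1]=0x60 [2]=0x72 [3]=0xd4 (little-endian) → word 0xd47260cb
flags [0+:1] = (word>>0) & 0x1 = 1
lvl [1+:2] = (word>>1) & 0x3 = 1
cnt [3+:11] = (word>>3) & 0x7ff = 1049
err [14+:3] = (word>>14) & 0x7 = 1
opcode [17+:12] = (word>>17) & 0xfff = 2617
seq [29+:3] = (word>>29) & 0x7 = 6  ←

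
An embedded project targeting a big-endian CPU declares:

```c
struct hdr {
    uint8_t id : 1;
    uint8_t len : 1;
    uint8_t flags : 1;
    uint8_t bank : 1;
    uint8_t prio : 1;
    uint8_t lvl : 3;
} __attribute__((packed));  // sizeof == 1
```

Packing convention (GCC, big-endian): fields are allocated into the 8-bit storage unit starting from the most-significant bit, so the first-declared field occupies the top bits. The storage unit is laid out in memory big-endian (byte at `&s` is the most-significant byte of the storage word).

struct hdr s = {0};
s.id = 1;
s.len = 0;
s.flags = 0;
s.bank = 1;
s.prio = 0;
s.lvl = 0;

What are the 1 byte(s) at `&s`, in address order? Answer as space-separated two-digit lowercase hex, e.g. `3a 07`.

id:1 = 1 → 0x1 << 7 → word 0x80
len:1 = 0 → 0x0 << 6 → word 0x80
flags:1 = 0 → 0x0 << 5 → word 0x80
bank:1 = 1 → 0x1 << 4 → word 0x90
prio:1 = 0 → 0x0 << 3 → word 0x90
lvl:3 = 0 → 0x0 << 0 → word 0x90
word = 0x90 → big-endian bytes:
  [0]=0x90

90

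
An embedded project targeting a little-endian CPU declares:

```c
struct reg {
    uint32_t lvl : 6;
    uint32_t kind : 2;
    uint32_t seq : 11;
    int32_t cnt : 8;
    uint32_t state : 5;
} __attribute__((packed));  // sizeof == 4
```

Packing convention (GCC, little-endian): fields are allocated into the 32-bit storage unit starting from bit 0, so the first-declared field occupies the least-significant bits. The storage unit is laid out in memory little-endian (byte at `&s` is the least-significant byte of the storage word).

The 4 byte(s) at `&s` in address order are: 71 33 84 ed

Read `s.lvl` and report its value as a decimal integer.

[0]=0x71 [1]=0x33 [2]=0x84 [3]=0xed (little-endian) → word 0xed843371
lvl [0+:6] = (word>>0) & 0x3f = 49  ←
kind [6+:2] = (word>>6) & 0x3 = 1
seq [8+:11] = (word>>8) & 0x7ff = 1075
cnt [19+:8] = (word>>19) & 0xff = 176
state [27+:5] = (word>>27) & 0x1f = 29

49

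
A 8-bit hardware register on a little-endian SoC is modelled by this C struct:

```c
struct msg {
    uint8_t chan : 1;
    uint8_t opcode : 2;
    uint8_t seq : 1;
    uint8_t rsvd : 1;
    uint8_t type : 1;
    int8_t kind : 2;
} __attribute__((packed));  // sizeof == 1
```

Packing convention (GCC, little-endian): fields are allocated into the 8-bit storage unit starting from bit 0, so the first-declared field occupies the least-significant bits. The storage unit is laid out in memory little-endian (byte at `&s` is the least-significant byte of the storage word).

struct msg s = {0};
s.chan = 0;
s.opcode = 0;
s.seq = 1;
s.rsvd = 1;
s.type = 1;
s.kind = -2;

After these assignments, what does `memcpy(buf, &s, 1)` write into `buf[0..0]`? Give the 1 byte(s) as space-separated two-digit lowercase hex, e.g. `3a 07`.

chan:1 = 0 → 0x0 << 0 → word 0x00
opcode:2 = 0 → 0x0 << 1 → word 0x00
seq:1 = 1 → 0x1 << 3 → word 0x08
rsvd:1 = 1 → 0x1 << 4 → word 0x18
type:1 = 1 → 0x1 << 5 → word 0x38
kind:2 = -2 → 0x2 << 6 → word 0xb8
word = 0xb8 → little-endian bytes:
  [0]=0xb8

b8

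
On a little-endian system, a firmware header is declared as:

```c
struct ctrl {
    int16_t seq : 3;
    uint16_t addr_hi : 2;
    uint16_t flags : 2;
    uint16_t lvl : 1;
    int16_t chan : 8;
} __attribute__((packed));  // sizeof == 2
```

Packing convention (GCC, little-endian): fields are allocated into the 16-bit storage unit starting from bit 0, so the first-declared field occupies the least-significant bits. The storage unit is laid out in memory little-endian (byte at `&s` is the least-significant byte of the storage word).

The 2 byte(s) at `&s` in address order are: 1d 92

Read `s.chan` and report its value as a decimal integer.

-110

[0]=0x1d [1]=0x92 (little-endian) → word 0x921d
seq [0+:3] = (word>>0) & 0x7 = 5
addr_hi [3+:2] = (word>>3) & 0x3 = 3
flags [5+:2] = (word>>5) & 0x3 = 0
lvl [7+:1] = (word>>7) & 0x1 = 0
chan [8+:8] = (word>>8) & 0xff = 146  ←
chan signed 8b, MSB=1: 146 - 256 = -110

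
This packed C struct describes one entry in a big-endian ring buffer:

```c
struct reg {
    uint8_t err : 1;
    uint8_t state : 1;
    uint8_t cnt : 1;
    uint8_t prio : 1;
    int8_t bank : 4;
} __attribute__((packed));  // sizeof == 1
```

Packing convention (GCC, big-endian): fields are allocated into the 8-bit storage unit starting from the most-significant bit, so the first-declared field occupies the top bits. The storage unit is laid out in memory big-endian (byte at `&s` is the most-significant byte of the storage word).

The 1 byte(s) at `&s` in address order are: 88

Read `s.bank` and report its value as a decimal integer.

[0]=0x88 (big-endian) → word 0x88
err [7+:1] = (word>>7) & 0x1 = 1
state [6+:1] = (word>>6) & 0x1 = 0
cnt [5+:1] = (word>>5) & 0x1 = 0
prio [4+:1] = (word>>4) & 0x1 = 0
bank [0+:4] = (word>>0) & 0xf = 8  ←
bank signed 4b, MSB=1: 8 - 16 = -8

-8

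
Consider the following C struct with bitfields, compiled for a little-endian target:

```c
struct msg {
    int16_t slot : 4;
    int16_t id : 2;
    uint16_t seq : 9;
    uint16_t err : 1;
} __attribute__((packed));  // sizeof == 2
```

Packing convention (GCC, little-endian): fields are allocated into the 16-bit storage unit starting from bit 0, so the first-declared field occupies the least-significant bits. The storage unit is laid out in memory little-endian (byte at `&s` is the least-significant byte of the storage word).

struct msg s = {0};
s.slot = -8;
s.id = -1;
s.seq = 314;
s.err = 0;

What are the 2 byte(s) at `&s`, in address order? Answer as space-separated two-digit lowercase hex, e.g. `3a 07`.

b8 4e

[0+:4] slot=-8 & 0xf = 0x8; word=0x0008
[4+:2] id=-1 & 0x3 = 0x3; word=0x0038
[6+:9] seq=314 & 0x1ff = 0x13a; word=0x4eb8
[15+:1] err=0 & 0x1 = 0x0; word=0x4eb8
word = 0x4eb8 → little-endian bytes:
  [0]=0xb8  [1]=0x4e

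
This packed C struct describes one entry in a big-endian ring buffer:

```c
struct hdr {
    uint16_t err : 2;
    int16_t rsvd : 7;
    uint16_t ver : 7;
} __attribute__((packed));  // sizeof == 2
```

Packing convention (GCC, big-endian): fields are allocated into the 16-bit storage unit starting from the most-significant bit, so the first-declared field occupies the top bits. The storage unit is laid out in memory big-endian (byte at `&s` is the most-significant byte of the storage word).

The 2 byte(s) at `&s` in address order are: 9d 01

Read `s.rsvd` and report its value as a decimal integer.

[0]=0x9d [1]=0x01 (big-endian) → word 0x9d01
err [14+:2] = (word>>14) & 0x3 = 2
rsvd [7+:7] = (word>>7) & 0x7f = 58  ←
ver [0+:7] = (word>>0) & 0x7f = 1
rsvd signed 7b, MSB=0: value = 58

58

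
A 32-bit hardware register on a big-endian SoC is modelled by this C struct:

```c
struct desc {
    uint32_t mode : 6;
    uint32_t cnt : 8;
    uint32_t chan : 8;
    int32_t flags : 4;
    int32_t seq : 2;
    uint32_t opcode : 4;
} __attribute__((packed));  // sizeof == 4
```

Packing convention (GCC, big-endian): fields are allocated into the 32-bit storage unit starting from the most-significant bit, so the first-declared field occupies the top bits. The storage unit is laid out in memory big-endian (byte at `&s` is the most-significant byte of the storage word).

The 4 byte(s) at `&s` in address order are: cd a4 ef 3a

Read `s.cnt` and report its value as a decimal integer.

105

[0]=0xcd [1]=0xa4 [2]=0xef [3]=0x3a (big-endian) → word 0xcda4ef3a
mode [26+:6] = (word>>26) & 0x3f = 51
cnt [18+:8] = (word>>18) & 0xff = 105  ←
chan [10+:8] = (word>>10) & 0xff = 59
flags [6+:4] = (word>>6) & 0xf = 12
seq [4+:2] = (word>>4) & 0x3 = 3
opcode [0+:4] = (word>>0) & 0xf = 10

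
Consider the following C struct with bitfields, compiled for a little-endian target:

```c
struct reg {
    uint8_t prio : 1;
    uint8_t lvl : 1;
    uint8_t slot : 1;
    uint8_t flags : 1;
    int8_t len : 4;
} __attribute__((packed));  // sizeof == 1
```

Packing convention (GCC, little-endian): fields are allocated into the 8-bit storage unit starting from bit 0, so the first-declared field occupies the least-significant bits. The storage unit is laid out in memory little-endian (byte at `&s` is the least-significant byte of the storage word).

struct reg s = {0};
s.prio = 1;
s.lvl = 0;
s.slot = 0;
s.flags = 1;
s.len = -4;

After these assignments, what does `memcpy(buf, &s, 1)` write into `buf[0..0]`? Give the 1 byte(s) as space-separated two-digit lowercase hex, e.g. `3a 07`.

c9

prio (1b) val=1 bits=0x1 at bit 0: 0x01
lvl (1b) val=0 bits=0x0 at bit 1: 0x01
slot (1b) val=0 bits=0x0 at bit 2: 0x01
flags (1b) val=1 bits=0x1 at bit 3: 0x09
len (4b) val=-4 bits=0xc at bit 4: 0xc9
word = 0xc9 → little-endian bytes:
  [0]=0xc9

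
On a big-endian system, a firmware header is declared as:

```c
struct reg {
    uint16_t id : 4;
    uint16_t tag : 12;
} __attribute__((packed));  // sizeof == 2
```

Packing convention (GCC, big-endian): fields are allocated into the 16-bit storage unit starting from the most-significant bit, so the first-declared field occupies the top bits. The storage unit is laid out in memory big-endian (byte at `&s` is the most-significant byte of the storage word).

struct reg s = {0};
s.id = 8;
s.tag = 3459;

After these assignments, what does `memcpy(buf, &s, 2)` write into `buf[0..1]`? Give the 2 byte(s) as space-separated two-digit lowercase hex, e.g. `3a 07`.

8d 83

[12+:4] id=8 & 0xf = 0x8; word=0x8000
[0+:12] tag=3459 & 0xfff = 0xd83; word=0x8d83
word = 0x8d83 → big-endian bytes:
  [0]=0x8d  [1]=0x83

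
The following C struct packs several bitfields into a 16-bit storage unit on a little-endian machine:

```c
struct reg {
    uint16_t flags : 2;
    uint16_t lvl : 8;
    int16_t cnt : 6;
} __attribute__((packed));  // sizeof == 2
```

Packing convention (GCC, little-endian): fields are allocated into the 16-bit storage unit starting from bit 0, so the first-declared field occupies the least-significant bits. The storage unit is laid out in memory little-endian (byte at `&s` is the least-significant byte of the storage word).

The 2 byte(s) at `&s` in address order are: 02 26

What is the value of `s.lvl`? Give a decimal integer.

128

[0]=0x02 [1]=0x26 (little-endian) → word 0x2602
flags:2 @ bit 0 → (0x2602>>0)&0x3 = 0x2
lvl:8 @ bit 2 → (0x2602>>2)&0xff = 0x80  ←
cnt:6 @ bit 10 → (0x2602>>10)&0x3f = 0x9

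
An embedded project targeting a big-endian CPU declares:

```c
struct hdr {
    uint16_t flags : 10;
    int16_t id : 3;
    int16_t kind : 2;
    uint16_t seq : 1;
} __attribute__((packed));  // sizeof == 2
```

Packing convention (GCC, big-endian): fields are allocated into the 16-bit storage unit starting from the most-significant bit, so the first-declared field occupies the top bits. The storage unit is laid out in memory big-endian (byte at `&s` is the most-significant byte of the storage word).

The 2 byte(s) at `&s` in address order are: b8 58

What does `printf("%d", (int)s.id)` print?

[0]=0xb8 [1]=0x58 (big-endian) → word 0xb858
flags:10 @ bit 6 → (0xb858>>6)&0x3ff = 0x2e1
id:3 @ bit 3 → (0xb858>>3)&0x7 = 0x3  ←
kind:2 @ bit 1 → (0xb858>>1)&0x3 = 0x0
seq:1 @ bit 0 → (0xb858>>0)&0x1 = 0x0
id signed 3b, MSB=0: value = 3

3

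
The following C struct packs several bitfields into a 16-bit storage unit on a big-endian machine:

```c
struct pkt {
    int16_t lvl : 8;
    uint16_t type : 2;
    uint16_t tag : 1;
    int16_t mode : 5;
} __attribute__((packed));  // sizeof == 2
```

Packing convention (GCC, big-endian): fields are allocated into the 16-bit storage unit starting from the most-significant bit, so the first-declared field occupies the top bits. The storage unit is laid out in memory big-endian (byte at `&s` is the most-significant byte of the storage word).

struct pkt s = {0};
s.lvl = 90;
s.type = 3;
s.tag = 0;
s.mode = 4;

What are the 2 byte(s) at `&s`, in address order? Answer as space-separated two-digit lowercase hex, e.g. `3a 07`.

5a c4

lvl (8b) val=90 bits=0x5a at bit 8: 0x5a00
type (2b) val=3 bits=0x3 at bit 6: 0x5ac0
tag (1b) val=0 bits=0x0 at bit 5: 0x5ac0
mode (5b) val=4 bits=0x4 at bit 0: 0x5ac4
word = 0x5ac4 → big-endian bytes:
  [0]=0x5a  [1]=0xc4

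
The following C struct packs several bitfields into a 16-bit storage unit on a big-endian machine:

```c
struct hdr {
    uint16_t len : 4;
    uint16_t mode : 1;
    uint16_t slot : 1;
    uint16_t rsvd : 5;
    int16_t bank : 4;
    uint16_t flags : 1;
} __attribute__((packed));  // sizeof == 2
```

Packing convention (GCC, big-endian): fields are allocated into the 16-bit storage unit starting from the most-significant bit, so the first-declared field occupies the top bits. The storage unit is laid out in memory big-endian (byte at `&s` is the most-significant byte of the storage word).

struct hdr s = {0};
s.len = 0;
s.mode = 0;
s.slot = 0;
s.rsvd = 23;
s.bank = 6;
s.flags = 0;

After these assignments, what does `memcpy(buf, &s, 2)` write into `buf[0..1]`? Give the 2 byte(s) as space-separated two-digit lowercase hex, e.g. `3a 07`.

02 ec

len (4b) val=0 bits=0x0 at bit 12: 0x0000
mode (1b) val=0 bits=0x0 at bit 11: 0x0000
slot (1b) val=0 bits=0x0 at bit 10: 0x0000
rsvd (5b) val=23 bits=0x17 at bit 5: 0x02e0
bank (4b) val=6 bits=0x6 at bit 1: 0x02ec
flags (1b) val=0 bits=0x0 at bit 0: 0x02ec
word = 0x02ec → big-endian bytes:
  [0]=0x02  [1]=0xec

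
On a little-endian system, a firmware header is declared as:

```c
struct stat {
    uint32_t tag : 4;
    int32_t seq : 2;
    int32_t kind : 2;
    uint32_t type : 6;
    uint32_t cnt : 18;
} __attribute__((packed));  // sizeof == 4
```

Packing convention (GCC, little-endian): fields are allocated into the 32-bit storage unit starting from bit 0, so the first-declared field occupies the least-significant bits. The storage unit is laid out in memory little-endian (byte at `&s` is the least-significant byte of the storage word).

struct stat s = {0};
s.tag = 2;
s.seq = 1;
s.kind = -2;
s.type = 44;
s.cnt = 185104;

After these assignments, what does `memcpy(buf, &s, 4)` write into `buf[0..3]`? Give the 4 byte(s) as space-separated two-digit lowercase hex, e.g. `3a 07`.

92 2c c4 b4

tag (4b) val=2 bits=0x2 at bit 0: 0x00000002
seq (2b) val=1 bits=0x1 at bit 4: 0x00000012
kind (2b) val=-2 bits=0x2 at bit 6: 0x00000092
type (6b) val=44 bits=0x2c at bit 8: 0x00002c92
cnt (18b) val=185104 bits=0x2d310 at bit 14: 0xb4c42c92
word = 0xb4c42c92 → little-endian bytes:
  [0]=0x92  [1]=0x2c  [2]=0xc4  [3]=0xb4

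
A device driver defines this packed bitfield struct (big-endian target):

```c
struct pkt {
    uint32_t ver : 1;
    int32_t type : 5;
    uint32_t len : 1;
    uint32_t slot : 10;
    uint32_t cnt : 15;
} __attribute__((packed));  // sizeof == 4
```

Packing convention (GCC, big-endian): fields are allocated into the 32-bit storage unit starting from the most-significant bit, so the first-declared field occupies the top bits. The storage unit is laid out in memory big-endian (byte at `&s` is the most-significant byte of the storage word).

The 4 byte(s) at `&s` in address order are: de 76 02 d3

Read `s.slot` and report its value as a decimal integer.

236

[0]=0xde [1]=0x76 [2]=0x02 [3]=0xd3 (big-endian) → word 0xde7602d3
ver:1 @ bit 31 → (0xde7602d3>>31)&0x1 = 0x1
type:5 @ bit 26 → (0xde7602d3>>26)&0x1f = 0x17
len:1 @ bit 25 → (0xde7602d3>>25)&0x1 = 0x1
slot:10 @ bit 15 → (0xde7602d3>>15)&0x3ff = 0xec  ←
cnt:15 @ bit 0 → (0xde7602d3>>0)&0x7fff = 0x2d3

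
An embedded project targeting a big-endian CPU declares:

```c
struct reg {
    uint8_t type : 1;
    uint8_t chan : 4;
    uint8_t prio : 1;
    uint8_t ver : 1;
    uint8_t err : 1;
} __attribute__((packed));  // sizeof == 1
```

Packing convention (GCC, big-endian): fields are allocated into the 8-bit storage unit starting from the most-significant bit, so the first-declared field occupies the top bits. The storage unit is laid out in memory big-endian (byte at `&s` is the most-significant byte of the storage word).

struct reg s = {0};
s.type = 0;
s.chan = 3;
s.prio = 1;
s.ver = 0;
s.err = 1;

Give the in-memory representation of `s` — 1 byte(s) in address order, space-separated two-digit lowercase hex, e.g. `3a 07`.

[7+:1] type=0 & 0x1 = 0x0; word=0x00
[3+:4] chan=3 & 0xf = 0x3; word=0x18
[2+:1] prio=1 & 0x1 = 0x1; word=0x1c
[1+:1] ver=0 & 0x1 = 0x0; word=0x1c
[0+:1] err=1 & 0x1 = 0x1; word=0x1d
word = 0x1d → big-endian bytes:
  [0]=0x1d

1d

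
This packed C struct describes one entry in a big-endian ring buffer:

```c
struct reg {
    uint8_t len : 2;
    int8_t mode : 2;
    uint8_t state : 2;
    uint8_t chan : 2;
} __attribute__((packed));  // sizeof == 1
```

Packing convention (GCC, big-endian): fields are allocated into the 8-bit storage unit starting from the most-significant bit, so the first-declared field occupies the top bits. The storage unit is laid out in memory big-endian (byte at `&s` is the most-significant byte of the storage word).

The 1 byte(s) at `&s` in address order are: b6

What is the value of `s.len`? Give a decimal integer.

[0]=0xb6 (big-endian) → word 0xb6
len:2 @ bit 6 → (0xb6>>6)&0x3 = 0x2  ←
mode:2 @ bit 4 → (0xb6>>4)&0x3 = 0x3
state:2 @ bit 2 → (0xb6>>2)&0x3 = 0x1
chan:2 @ bit 0 → (0xb6>>0)&0x3 = 0x2

2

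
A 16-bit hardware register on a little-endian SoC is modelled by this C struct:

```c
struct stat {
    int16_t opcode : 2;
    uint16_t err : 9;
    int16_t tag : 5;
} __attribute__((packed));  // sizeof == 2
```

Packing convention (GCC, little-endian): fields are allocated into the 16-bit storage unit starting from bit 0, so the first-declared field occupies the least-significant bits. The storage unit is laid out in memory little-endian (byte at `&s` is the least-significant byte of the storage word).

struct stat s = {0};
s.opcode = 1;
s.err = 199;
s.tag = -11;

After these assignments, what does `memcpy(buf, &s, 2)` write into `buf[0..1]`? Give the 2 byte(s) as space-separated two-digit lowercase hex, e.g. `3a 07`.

1d ab

opcode:2 = 1 → 0x1 << 0 → word 0x0001
err:9 = 199 → 0xc7 << 2 → word 0x031d
tag:5 = -11 → 0x15 << 11 → word 0xab1d
word = 0xab1d → little-endian bytes:
  [0]=0x1d  [1]=0xab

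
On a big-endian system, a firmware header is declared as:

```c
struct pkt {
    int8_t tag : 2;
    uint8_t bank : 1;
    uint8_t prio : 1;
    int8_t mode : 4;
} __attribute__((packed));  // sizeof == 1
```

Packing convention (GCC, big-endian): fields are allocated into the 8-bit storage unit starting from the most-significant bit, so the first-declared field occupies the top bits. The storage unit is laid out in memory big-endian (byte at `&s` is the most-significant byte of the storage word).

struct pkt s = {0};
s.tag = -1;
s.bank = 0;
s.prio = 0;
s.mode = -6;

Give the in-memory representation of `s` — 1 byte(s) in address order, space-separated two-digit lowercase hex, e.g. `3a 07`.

[6+:2] tag=-1 & 0x3 = 0x3; word=0xc0
[5+:1] bank=0 & 0x1 = 0x0; word=0xc0
[4+:1] prio=0 & 0x1 = 0x0; word=0xc0
[0+:4] mode=-6 & 0xf = 0xa; word=0xca
word = 0xca → big-endian bytes:
  [0]=0xca

ca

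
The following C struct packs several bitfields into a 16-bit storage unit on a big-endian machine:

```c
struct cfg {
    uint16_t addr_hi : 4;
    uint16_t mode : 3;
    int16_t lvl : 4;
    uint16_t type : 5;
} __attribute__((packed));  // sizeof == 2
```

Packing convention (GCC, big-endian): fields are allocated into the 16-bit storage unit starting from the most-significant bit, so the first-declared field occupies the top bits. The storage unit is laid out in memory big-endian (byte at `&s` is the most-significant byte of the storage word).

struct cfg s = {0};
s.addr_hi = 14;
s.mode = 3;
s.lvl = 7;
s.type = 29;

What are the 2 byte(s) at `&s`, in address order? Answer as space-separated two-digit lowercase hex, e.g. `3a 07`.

addr_hi (4b) val=14 bits=0xe at bit 12: 0xe000
mode (3b) val=3 bits=0x3 at bit 9: 0xe600
lvl (4b) val=7 bits=0x7 at bit 5: 0xe6e0
type (5b) val=29 bits=0x1d at bit 0: 0xe6fd
word = 0xe6fd → big-endian bytes:
  [0]=0xe6  [1]=0xfd

e6 fd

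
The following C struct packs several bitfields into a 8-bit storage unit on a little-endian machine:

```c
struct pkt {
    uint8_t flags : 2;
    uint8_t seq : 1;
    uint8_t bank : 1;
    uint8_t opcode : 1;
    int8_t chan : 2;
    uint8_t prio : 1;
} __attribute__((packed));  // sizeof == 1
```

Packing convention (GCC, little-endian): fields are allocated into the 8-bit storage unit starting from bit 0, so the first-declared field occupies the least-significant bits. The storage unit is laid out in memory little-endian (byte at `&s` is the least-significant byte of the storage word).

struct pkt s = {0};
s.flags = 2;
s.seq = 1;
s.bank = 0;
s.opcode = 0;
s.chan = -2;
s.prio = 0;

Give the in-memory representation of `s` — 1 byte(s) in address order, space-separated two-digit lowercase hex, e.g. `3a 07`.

46

flags:2 = 2 → 0x2 << 0 → word 0x02
seq:1 = 1 → 0x1 << 2 → word 0x06
bank:1 = 0 → 0x0 << 3 → word 0x06
opcode:1 = 0 → 0x0 << 4 → word 0x06
chan:2 = -2 → 0x2 << 5 → word 0x46
prio:1 = 0 → 0x0 << 7 → word 0x46
word = 0x46 → little-endian bytes:
  [0]=0x46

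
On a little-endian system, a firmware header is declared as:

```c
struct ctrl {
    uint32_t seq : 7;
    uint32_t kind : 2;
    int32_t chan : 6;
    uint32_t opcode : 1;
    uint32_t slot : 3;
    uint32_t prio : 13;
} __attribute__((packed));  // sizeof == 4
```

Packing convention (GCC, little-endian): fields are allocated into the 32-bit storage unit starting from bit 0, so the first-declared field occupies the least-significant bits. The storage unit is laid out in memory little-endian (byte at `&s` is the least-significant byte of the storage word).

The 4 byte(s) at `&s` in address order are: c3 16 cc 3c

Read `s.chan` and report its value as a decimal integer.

11

[0]=0xc3 [1]=0x16 [2]=0xcc [3]=0x3c (little-endian) → word 0x3ccc16c3
seq [0+:7] = (word>>0) & 0x7f = 67
kind [7+:2] = (word>>7) & 0x3 = 1
chan [9+:6] = (word>>9) & 0x3f = 11  ←
opcode [15+:1] = (word>>15) & 0x1 = 0
slot [16+:3] = (word>>16) & 0x7 = 4
prio [19+:13] = (word>>19) & 0x1fff = 1945
chan signed 6b, MSB=0: value = 11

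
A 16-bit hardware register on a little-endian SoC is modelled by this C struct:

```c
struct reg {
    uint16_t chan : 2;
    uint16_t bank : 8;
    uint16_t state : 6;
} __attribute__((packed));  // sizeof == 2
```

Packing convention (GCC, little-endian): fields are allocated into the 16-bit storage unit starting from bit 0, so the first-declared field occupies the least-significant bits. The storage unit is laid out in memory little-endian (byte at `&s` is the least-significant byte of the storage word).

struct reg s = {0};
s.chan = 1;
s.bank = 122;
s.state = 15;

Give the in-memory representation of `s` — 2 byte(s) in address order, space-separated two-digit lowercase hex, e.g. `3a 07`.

e9 3d

chan (2b) val=1 bits=0x1 at bit 0: 0x0001
bank (8b) val=122 bits=0x7a at bit 2: 0x01e9
state (6b) val=15 bits=0xf at bit 10: 0x3de9
word = 0x3de9 → little-endian bytes:
  [0]=0xe9  [1]=0x3d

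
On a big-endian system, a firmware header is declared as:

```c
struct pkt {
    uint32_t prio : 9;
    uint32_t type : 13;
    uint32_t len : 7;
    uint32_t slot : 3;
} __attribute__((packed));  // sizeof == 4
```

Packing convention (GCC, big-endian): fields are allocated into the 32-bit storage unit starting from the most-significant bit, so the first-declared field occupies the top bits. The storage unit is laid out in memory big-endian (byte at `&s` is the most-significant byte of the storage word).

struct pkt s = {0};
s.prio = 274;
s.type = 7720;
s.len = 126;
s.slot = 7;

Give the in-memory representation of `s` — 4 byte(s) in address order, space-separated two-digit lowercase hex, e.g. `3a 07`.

89 78 a3 f7

[23+:9] prio=274 & 0x1ff = 0x112; word=0x89000000
[10+:13] type=7720 & 0x1fff = 0x1e28; word=0x8978a000
[3+:7] len=126 & 0x7f = 0x7e; word=0x8978a3f0
[0+:3] slot=7 & 0x7 = 0x7; word=0x8978a3f7
word = 0x8978a3f7 → big-endian bytes:
  [0]=0x89  [1]=0x78  [2]=0xa3  [3]=0xf7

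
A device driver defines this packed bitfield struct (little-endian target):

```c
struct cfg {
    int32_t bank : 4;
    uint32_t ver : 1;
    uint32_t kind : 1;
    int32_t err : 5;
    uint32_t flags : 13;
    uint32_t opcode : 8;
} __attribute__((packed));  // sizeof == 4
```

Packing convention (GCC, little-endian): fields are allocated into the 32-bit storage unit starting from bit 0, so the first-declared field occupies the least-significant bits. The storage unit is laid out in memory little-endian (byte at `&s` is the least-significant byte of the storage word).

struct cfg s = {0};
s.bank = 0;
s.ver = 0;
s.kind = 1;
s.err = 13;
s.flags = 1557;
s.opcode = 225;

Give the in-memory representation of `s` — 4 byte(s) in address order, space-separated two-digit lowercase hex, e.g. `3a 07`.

bank (4b) val=0 bits=0x0 at bit 0: 0x00000000
ver (1b) val=0 bits=0x0 at bit 4: 0x00000000
kind (1b) val=1 bits=0x1 at bit 5: 0x00000020
err (5b) val=13 bits=0xd at bit 6: 0x00000360
flags (13b) val=1557 bits=0x615 at bit 11: 0x0030ab60
opcode (8b) val=225 bits=0xe1 at bit 24: 0xe130ab60
word = 0xe130ab60 → little-endian bytes:
  [0]=0x60  [1]=0xab  [2]=0x30  [3]=0xe1

60 ab 30 e1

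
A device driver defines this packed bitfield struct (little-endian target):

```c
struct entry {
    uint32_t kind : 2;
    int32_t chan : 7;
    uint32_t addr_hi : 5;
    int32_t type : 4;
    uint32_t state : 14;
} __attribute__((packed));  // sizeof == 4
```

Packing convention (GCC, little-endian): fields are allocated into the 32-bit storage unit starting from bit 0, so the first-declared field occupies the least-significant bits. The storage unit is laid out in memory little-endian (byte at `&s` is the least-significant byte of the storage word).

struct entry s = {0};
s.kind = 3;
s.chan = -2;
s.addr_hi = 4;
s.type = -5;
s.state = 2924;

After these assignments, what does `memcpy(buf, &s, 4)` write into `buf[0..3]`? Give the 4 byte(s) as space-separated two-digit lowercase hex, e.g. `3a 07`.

fb c9 b2 2d

kind (2b) val=3 bits=0x3 at bit 0: 0x00000003
chan (7b) val=-2 bits=0x7e at bit 2: 0x000001fb
addr_hi (5b) val=4 bits=0x4 at bit 9: 0x000009fb
type (4b) val=-5 bits=0xb at bit 14: 0x0002c9fb
state (14b) val=2924 bits=0xb6c at bit 18: 0x2db2c9fb
word = 0x2db2c9fb → little-endian bytes:
  [0]=0xfb  [1]=0xc9  [2]=0xb2  [3]=0x2d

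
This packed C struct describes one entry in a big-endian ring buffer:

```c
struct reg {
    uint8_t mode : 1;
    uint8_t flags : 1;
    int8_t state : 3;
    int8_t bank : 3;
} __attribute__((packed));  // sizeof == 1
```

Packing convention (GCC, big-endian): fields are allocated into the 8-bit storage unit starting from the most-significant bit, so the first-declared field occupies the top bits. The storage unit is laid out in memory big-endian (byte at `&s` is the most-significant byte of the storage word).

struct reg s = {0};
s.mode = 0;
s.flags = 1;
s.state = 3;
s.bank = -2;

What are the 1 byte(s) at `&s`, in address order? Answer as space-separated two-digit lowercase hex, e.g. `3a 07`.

5e

mode:1 = 0 → 0x0 << 7 → word 0x00
flags:1 = 1 → 0x1 << 6 → word 0x40
state:3 = 3 → 0x3 << 3 → word 0x58
bank:3 = -2 → 0x6 << 0 → word 0x5e
word = 0x5e → big-endian bytes:
  [0]=0x5e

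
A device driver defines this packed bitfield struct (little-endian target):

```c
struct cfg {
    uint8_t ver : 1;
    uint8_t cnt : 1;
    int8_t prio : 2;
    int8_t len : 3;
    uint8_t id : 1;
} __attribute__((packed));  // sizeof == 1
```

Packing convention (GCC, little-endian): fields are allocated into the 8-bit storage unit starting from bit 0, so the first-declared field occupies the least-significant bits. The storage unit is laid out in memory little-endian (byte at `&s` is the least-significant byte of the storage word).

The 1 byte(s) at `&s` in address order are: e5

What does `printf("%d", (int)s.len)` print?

-2

[0]=0xe5 (little-endian) → word 0xe5
ver [0+:1] = (word>>0) & 0x1 = 1
cnt [1+:1] = (word>>1) & 0x1 = 0
prio [2+:2] = (word>>2) & 0x3 = 1
len [4+:3] = (word>>4) & 0x7 = 6  ←
id [7+:1] = (word>>7) & 0x1 = 1
len signed 3b, MSB=1: 6 - 8 = -2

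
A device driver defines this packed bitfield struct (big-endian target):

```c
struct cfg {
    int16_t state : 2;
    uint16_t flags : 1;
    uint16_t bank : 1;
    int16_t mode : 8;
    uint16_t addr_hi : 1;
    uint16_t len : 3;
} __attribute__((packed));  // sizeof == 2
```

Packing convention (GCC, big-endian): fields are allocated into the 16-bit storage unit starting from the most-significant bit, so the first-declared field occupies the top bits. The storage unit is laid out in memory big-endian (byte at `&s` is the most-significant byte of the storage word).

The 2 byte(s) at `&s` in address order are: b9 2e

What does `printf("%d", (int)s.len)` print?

[0]=0xb9 [1]=0x2e (big-endian) → word 0xb92e
state:2 @ bit 14 → (0xb92e>>14)&0x3 = 0x2
flags:1 @ bit 13 → (0xb92e>>13)&0x1 = 0x1
bank:1 @ bit 12 → (0xb92e>>12)&0x1 = 0x1
mode:8 @ bit 4 → (0xb92e>>4)&0xff = 0x92
addr_hi:1 @ bit 3 → (0xb92e>>3)&0x1 = 0x1
len:3 @ bit 0 → (0xb92e>>0)&0x7 = 0x6  ←

6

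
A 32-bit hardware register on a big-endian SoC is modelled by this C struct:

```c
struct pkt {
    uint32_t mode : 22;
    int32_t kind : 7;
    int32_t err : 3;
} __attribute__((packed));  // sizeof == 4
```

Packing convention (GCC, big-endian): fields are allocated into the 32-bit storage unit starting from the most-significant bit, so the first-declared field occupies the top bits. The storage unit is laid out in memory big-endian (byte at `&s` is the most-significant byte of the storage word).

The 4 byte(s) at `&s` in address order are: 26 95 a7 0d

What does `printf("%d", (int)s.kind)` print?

[0]=0x26 [1]=0x95 [2]=0xa7 [3]=0x0d (big-endian) → word 0x2695a70d
mode [10+:22] = (word>>10) & 0x3fffff = 632169
kind [3+:7] = (word>>3) & 0x7f = 97  ←
err [0+:3] = (word>>0) & 0x7 = 5
kind signed 7b, MSB=1: 97 - 128 = -31

-31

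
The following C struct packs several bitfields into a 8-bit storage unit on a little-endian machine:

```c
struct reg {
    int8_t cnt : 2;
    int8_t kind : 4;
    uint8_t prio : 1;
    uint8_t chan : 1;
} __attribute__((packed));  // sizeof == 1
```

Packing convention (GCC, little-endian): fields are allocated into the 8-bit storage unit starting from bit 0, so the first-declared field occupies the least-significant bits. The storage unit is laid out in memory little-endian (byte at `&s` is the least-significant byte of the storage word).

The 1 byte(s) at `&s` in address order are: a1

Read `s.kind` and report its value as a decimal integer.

[0]=0xa1 (little-endian) → word 0xa1
cnt:2 @ bit 0 → (0xa1>>0)&0x3 = 0x1
kind:4 @ bit 2 → (0xa1>>2)&0xf = 0x8  ←
prio:1 @ bit 6 → (0xa1>>6)&0x1 = 0x0
chan:1 @ bit 7 → (0xa1>>7)&0x1 = 0x1
kind signed 4b, MSB=1: 8 - 16 = -8

-8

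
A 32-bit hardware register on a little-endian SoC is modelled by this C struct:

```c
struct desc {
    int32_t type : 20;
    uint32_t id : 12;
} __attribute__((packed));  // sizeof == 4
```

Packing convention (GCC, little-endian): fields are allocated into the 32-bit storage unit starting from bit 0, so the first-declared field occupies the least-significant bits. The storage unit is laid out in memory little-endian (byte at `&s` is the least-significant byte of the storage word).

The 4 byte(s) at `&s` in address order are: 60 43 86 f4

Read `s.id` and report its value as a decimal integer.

3912

[0]=0x60 [1]=0x43 [2]=0x86 [3]=0xf4 (little-endian) → word 0xf4864360
type [0+:20] = (word>>0) & 0xfffff = 410464
id [20+:12] = (word>>20) & 0xfff = 3912  ←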